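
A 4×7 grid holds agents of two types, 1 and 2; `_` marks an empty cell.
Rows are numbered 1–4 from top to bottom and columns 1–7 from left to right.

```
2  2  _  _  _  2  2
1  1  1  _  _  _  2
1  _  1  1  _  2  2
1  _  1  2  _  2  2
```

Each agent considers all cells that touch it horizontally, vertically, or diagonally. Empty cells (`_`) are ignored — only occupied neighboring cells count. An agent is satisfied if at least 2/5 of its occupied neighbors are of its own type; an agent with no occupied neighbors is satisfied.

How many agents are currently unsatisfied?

3

(1,1)2 1/3 ✗
(1,2)2 1/4 ✗
(1,6)2 2/2 ✓
(1,7)2 2/2 ✓
(2,1)1 2/4 ✓
(2,2)1 4/6 ✓
(2,3)1 3/4 ✓
(2,7)2 4/4 ✓
(3,1)1 3/3 ✓
(3,3)1 4/5 ✓
(3,4)1 3/4 ✓
(3,6)2 4/4 ✓
(3,7)2 4/4 ✓
(4,1)1 1/1 ✓
(4,3)1 2/3 ✓
(4,4)2 0/3 ✗
(4,6)2 3/3 ✓
(4,7)2 3/3 ✓
Unsatisfied: (1,1), (1,2), (4,4) — 3 in total.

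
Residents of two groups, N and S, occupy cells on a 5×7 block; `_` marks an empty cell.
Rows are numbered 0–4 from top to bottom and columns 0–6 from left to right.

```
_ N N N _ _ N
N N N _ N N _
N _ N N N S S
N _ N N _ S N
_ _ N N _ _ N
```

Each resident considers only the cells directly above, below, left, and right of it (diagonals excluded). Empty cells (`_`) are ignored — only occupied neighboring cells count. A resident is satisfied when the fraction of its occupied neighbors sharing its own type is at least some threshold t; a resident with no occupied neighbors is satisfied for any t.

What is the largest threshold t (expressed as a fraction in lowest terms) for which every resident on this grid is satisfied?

1/3

(0,1)N 2/2
(0,2)N 3/3
(0,3)N 1/1
(0,6)N — no occupied neighbors
(1,0)N 2/2
(1,1)N 3/3
(1,2)N 3/3
(1,4)N 2/2
(1,5)N 1/2
(2,0)N 2/2
(2,2)N 3/3
(2,3)N 3/3
(2,4)N 2/3
(2,5)S 2/4
(2,6)S 1/2
(3,0)N 1/1
(3,2)N 3/3
(3,3)N 3/3
(3,5)S 1/2
(3,6)N 1/3
(4,2)N 2/2
(4,3)N 2/2
(4,6)N 1/1
The smallest same-type fraction is 1/3 at (3,6), which reduces to 1/3. Any threshold above that leaves this resident unsatisfied.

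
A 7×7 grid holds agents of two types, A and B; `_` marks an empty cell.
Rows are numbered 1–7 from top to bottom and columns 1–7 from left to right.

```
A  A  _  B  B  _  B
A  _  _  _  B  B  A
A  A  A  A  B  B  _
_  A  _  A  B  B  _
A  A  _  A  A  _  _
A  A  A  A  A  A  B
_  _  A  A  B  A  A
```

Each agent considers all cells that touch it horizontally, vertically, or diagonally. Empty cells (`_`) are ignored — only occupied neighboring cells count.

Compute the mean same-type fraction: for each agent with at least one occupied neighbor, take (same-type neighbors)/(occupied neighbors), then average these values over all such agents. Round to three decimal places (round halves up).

(1,1)A 2/2
(1,2)A 2/2
(1,4)B 2/2
(1,5)B 3/3
(1,7)B 1/2
(2,1)A 4/4
(2,5)B 5/6
(2,6)B 5/6
(2,7)A 0/3
(3,1)A 3/3
(3,2)A 4/4
(3,3)A 4/4
(3,4)A 2/5
(3,5)B 5/7
(3,6)B 5/6
(4,2)A 5/5
(4,4)A 4/6
(4,5)B 3/7
(4,6)B 3/4
(5,1)A 4/4
(5,2)A 5/5
(5,4)A 5/6
(5,5)A 5/7
(6,1)A 3/3
(6,2)A 5/5
(6,3)A 6/6
(6,4)A 6/7
(6,5)A 6/7
(6,6)A 4/6
(6,7)B 0/3
(7,3)A 4/4
(7,4)A 4/5
(7,5)B 0/5
(7,6)A 3/5
(7,7)A 2/3
Sum over 35 agents: 2/2 + 2/2 + 2/2 + 3/3 + 1/2 + 4/4 + 5/6 + 5/6 + 0/3 + 3/3 + 4/4 + 4/4 + 2/5 + 5/7 + 5/6 + 5/5 + 4/6 + 3/7 + 3/4 + 4/4 + 5/5 + 5/6 + 5/7 + 3/3 + 5/5 + 6/6 + 6/7 + 6/7 + 4/6 + 0/3 + 4/4 + 4/5 + 0/5 + 3/5 + 2/3 = 11321/420; mean = 11321/420 ÷ 35 = 11321/14700 = 0.770136… → 0.770.

0.770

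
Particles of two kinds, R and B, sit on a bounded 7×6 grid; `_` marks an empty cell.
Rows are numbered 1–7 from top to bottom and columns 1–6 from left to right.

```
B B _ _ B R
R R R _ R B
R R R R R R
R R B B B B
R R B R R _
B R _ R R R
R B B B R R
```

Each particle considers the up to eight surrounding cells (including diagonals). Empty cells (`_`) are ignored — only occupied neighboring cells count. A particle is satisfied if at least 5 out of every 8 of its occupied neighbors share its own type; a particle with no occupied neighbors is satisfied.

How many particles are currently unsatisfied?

(1,1)B 1/3 unhappy
(1,2)B 1/4 unhappy
(1,5)B 1/3 unhappy
(1,6)R 1/3 unhappy
(2,1)R 3/5 unhappy
(2,2)R 5/7 ok
(2,3)R 4/5 ok
(2,5)R 4/6 ok
(2,6)B 1/5 unhappy
(3,1)R 5/5 ok
(3,2)R 7/8 ok
(3,3)R 5/7 ok
(3,4)R 4/7 unhappy
(3,5)R 3/7 unhappy
(3,6)R 2/5 unhappy
(4,1)R 5/5 ok
(4,2)R 6/8 ok
(4,3)B 2/8 unhappy
(4,4)B 3/8 unhappy
(4,5)B 2/7 unhappy
(4,6)B 1/4 unhappy
(5,1)R 4/5 ok
(5,2)R 4/7 unhappy
(5,3)B 2/7 unhappy
(5,4)R 3/7 unhappy
(5,5)R 4/7 unhappy
(6,1)B 1/5 unhappy
(6,2)R 3/7 unhappy
(6,4)R 4/7 unhappy
(6,5)R 6/7 ok
(6,6)R 4/4 ok
(7,1)R 1/3 unhappy
(7,2)B 2/4 unhappy
(7,3)B 2/4 unhappy
(7,4)B 1/4 unhappy
(7,5)R 4/5 ok
(7,6)R 3/3 ok
Unsatisfied: (1,1), (1,2), (1,5), (1,6), (2,1), (2,6), (3,4), (3,5), (3,6), (4,3), (4,4), (4,5), (4,6), (5,2), (5,3), (5,4), (5,5), (6,1), (6,2), (6,4), (7,1), (7,2), (7,3), (7,4) — 24 in total.

24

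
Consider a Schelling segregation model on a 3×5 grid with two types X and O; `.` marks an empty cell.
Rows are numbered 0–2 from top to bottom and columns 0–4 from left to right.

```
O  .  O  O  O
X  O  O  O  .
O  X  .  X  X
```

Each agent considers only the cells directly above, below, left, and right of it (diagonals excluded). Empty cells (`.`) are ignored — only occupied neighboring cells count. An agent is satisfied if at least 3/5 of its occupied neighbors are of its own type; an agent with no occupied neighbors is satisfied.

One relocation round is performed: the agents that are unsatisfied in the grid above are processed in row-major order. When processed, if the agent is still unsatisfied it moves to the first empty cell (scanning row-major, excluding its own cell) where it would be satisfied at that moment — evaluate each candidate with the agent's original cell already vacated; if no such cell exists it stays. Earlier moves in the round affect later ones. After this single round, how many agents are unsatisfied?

Initially unsatisfied (in order): (0,0), (1,0), (1,1), (2,0), (2,1), (2,3).
  (0,0) → (0,1).
  (1,0) → (2,2).
  (1,1): now satisfied by earlier moves; stays.
  (2,0) → (0,0).
  (2,1) → (2,0).
  (2,3): now satisfied by earlier moves; stays.
Resulting grid:
O O O O O
. O O O .
X . X X X
Unsatisfied now: (2,2).

1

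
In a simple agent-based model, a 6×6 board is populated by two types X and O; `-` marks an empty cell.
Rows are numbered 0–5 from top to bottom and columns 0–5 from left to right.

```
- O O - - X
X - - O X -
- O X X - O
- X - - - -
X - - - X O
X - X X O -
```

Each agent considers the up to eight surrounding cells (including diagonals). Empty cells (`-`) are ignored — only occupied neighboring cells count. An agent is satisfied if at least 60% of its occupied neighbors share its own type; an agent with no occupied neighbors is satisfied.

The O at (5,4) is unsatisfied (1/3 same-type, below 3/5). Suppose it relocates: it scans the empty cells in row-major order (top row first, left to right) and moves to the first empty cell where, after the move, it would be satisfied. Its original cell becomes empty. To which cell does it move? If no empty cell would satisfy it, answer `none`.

Vacating (5,4). Empty cells in order:
  (0,0): 1/2 same-type → still unsatisfied.
  (0,3): 2/3 same-type → satisfied — stop here.

(0,3)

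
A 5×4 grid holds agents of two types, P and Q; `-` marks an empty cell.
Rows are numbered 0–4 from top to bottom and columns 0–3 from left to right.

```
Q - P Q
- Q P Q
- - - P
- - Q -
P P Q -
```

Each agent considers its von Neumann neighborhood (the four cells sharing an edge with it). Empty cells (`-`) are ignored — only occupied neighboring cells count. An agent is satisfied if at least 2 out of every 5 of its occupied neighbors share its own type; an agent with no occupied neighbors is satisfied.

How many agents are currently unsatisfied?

4

Row 0: (0,0)Q 0/0 ok · (0,2)P 1/2 ok · (0,3)Q 1/2 ok
Row 1: (1,1)Q 0/1 unhappy · (1,2)P 1/3 unhappy · (1,3)Q 1/3 unhappy
Row 2: (2,3)P 0/1 unhappy
Row 3: (3,2)Q 1/1 ok
Row 4: (4,0)P 1/1 ok · (4,1)P 1/2 ok · (4,2)Q 1/2 ok
Unsatisfied: (1,1), (1,2), (1,3), (2,3) — 4 in total.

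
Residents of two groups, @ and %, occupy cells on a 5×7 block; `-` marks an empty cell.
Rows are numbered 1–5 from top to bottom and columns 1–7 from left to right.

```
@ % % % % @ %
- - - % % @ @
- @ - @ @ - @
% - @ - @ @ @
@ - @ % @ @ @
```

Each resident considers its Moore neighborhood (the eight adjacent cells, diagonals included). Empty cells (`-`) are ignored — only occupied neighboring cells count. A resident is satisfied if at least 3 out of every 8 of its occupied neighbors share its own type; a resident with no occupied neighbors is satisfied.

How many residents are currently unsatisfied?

5

Row 1: (1,1)@ 0/1 not · (1,2)% 1/2 satisfied · (1,3)% 3/3 satisfied · (1,4)% 4/4 satisfied · (1,5)% 3/5 satisfied · (1,6)@ 2/5 satisfied · (1,7)% 0/3 not
Row 2: (2,4)% 4/6 satisfied · (2,5)% 3/7 satisfied · (2,6)@ 4/7 satisfied · (2,7)@ 3/4 satisfied
Row 3: (3,2)@ 1/2 satisfied · (3,4)@ 3/5 satisfied · (3,5)@ 4/6 satisfied · (3,7)@ 4/4 satisfied
Row 4: (4,1)% 0/2 not · (4,3)@ 3/4 satisfied · (4,5)@ 5/6 satisfied · (4,6)@ 7/7 satisfied · (4,7)@ 4/4 satisfied
Row 5: (5,1)@ 0/1 not · (5,3)@ 1/2 satisfied · (5,4)% 0/4 not · (5,5)@ 3/4 satisfied · (5,6)@ 5/5 satisfied · (5,7)@ 3/3 satisfied
Unsatisfied: (1,1), (1,7), (4,1), (5,1), (5,4) — 5 in total.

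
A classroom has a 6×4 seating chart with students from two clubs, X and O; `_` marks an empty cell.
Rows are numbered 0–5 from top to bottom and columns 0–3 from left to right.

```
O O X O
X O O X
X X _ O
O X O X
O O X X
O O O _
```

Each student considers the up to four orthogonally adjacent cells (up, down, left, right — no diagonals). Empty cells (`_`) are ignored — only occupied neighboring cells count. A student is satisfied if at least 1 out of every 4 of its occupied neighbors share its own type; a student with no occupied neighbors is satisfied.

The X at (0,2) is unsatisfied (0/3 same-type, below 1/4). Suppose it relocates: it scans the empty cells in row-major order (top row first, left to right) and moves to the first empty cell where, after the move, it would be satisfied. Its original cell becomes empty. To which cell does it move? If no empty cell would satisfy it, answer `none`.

(2,2)

Vacating (0,2). Empty cells in order:
  (2,2): 1/4 same-type → satisfied — stop here.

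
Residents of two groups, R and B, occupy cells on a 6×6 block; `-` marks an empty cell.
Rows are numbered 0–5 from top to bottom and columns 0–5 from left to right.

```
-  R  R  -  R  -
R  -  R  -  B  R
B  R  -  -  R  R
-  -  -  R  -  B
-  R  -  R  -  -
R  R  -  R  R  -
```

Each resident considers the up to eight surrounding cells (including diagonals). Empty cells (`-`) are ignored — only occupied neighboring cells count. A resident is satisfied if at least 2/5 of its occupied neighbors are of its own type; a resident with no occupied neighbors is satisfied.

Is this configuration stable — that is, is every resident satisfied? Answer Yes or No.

(0,1)R 3/3 ok
(0,2)R 2/2 ok
(0,4)R 1/2 ok
(1,0)R 2/3 ok
(1,2)R 3/3 ok
(1,4)B 0/4 unhappy
(1,5)R 3/4 ok
(2,0)B 0/2 unhappy
(2,1)R 2/3 ok
(2,4)R 3/5 ok
(2,5)R 2/4 ok
(3,3)R 2/2 ok
(3,5)B 0/2 unhappy
(4,1)R 2/2 ok
(4,3)R 3/3 ok
(5,0)R 2/2 ok
(5,1)R 2/2 ok
(5,3)R 2/2 ok
(5,4)R 2/2 ok
For instance (1,4) has only 0/4 same-type neighbors, below 2/5.

No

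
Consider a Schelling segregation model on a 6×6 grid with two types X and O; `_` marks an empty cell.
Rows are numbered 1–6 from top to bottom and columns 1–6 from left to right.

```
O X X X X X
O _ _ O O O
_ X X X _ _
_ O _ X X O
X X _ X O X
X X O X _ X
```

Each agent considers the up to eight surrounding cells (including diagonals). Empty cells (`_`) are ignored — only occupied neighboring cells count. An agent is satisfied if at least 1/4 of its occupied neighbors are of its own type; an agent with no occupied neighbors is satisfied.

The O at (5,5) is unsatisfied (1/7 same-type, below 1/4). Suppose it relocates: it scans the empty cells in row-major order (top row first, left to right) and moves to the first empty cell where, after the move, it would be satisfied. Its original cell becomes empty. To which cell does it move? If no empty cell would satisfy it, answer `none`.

Vacating (5,5). Empty cells in order:
  (2,2): 2/6 same-type → satisfied — stop here.

(2,2)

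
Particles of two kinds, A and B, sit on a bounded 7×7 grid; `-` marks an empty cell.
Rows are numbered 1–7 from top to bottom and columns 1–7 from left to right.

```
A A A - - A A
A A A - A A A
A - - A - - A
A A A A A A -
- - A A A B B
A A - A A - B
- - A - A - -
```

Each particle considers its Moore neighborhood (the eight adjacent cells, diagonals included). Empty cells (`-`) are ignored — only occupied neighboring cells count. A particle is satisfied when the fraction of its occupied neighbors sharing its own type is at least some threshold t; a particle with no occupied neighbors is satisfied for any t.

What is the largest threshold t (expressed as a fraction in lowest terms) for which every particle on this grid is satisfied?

1/3

Row 1: (1,1)A 3/3 · (1,2)A 5/5 · (1,3)A 3/3 · (1,6)A 4/4 · (1,7)A 3/3
Row 2: (2,1)A 4/4 · (2,2)A 6/6 · (2,3)A 4/4 · (2,5)A 3/3 · (2,6)A 5/5 · (2,7)A 4/4
Row 3: (3,1)A 4/4 · (3,4)A 5/5 · (3,7)A 3/3
Row 4: (4,1)A 2/2 · (4,2)A 4/4 · (4,3)A 5/5 · (4,4)A 6/6 · (4,5)A 5/6 · (4,6)A 3/5
Row 5: (5,3)A 6/6 · (5,4)A 7/7 · (5,5)A 6/7 · (5,6)B 2/6 · (5,7)B 2/3
Row 6: (6,1)A 1/1 · (6,2)A 3/3 · (6,4)A 6/6 · (6,5)A 4/5 · (6,7)B 2/2
Row 7: (7,3)A 2/2 · (7,5)A 2/2
The smallest same-type fraction is 2/6 at (5,6), which reduces to 1/3. Any threshold above that leaves this particle unsatisfied.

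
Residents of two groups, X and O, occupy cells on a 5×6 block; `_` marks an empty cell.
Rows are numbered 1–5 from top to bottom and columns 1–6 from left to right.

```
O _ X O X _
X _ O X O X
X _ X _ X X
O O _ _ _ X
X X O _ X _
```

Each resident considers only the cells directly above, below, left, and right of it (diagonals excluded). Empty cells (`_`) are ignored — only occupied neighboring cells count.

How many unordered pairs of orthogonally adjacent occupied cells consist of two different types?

15

Scan each occupied cell's neighbors to the right and below so each pair is counted once.
Row 1: O(1,1)–X(2,1)≠ X(1,3)–O(1,4)≠ X(1,3)–O(2,3)≠ O(1,4)–X(1,5)≠ O(1,4)–X(2,4)≠ X(1,5)–O(2,5)≠  → 6/6 unlike.
Row 2: X(2,1)–X(3,1)= O(2,3)–X(2,4)≠ O(2,3)–X(3,3)≠ X(2,4)–O(2,5)≠ O(2,5)–X(2,6)≠ O(2,5)–X(3,5)≠ X(2,6)–X(3,6)=  → 5/7 unlike.
Row 3: X(3,1)–O(4,1)≠ X(3,5)–X(3,6)= X(3,6)–X(4,6)=  → 1/3 unlike.
Row 4: O(4,1)–O(4,2)= O(4,1)–X(5,1)≠ O(4,2)–X(5,2)≠  → 2/3 unlike.
Row 5: X(5,1)–X(5,2)= X(5,2)–O(5,3)≠  → 1/2 unlike.
Total adjacent occupied pairs: 21; unlike-type pairs: 15.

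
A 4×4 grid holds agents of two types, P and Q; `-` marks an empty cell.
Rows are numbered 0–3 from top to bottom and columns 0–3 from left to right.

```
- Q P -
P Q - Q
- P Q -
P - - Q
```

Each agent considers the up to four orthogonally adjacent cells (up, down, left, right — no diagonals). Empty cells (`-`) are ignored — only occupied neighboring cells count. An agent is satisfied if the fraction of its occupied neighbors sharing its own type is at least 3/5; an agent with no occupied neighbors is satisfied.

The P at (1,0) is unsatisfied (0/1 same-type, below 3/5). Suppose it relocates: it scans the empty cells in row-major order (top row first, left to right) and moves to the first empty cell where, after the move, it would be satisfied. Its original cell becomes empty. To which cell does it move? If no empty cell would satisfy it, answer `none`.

(2,0)

Vacating (1,0). Empty cells in order:
  (0,0): 0/1 same-type → still unsatisfied.
  (0,3): 1/2 same-type → still unsatisfied.
  (1,2): 1/4 same-type → still unsatisfied.
  (2,0): 2/2 same-type → satisfied — stop here.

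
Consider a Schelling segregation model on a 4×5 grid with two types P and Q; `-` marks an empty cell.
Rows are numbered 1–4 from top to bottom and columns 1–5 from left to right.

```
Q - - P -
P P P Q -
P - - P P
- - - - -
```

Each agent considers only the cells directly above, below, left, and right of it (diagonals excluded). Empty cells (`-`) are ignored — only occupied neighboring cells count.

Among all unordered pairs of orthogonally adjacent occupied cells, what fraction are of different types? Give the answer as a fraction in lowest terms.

Scan each occupied cell's neighbors to the right and below so each pair is counted once.
From row 1: 2 unlike of 2 pairs (running 2/2).
From row 2: 2 unlike of 5 pairs (running 4/7).
From row 3: 0 unlike of 1 pairs (running 4/8).
Total adjacent occupied pairs: 8; unlike-type pairs: 4.
4/8 reduces to 1/2.

1/2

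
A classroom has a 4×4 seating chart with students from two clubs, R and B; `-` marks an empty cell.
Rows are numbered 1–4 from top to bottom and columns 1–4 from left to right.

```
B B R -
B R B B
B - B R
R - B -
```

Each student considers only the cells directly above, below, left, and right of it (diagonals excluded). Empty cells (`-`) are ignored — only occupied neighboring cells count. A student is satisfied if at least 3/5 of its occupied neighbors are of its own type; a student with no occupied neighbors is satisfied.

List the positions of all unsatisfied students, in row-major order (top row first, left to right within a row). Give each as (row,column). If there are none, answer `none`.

(1,2), (1,3), (2,2), (2,3), (2,4), (3,1), (3,4), (4,1)

Row 1: (1,1)B 2/2 ✓ · (1,2)B 1/3 ✗ · (1,3)R 0/2 ✗
Row 2: (2,1)B 2/3 ✓ · (2,2)R 0/3 ✗ · (2,3)B 2/4 ✗ · (2,4)B 1/2 ✗
Row 3: (3,1)B 1/2 ✗ · (3,3)B 2/3 ✓ · (3,4)R 0/2 ✗
Row 4: (4,1)R 0/1 ✗ · (4,3)B 1/1 ✓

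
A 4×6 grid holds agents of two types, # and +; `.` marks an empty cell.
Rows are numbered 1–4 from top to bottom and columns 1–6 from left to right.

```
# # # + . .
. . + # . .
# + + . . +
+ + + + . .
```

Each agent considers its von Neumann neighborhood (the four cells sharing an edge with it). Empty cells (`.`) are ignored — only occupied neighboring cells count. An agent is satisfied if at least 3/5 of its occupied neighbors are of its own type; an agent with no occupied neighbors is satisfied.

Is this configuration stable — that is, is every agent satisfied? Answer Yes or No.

Row 1: (1,1)# 1/1 ✓ · (1,2)# 2/2 ✓ · (1,3)# 1/3 ✗ · (1,4)+ 0/2 ✗
Row 2: (2,3)+ 1/3 ✗ · (2,4)# 0/2 ✗
Row 3: (3,1)# 0/2 ✗ · (3,2)+ 2/3 ✓ · (3,3)+ 3/3 ✓ · (3,6)+ 0/0 ✓
Row 4: (4,1)+ 1/2 ✗ · (4,2)+ 3/3 ✓ · (4,3)+ 3/3 ✓ · (4,4)+ 1/1 ✓
For instance (1,3) has only 1/3 same-type neighbors, below 3/5.

No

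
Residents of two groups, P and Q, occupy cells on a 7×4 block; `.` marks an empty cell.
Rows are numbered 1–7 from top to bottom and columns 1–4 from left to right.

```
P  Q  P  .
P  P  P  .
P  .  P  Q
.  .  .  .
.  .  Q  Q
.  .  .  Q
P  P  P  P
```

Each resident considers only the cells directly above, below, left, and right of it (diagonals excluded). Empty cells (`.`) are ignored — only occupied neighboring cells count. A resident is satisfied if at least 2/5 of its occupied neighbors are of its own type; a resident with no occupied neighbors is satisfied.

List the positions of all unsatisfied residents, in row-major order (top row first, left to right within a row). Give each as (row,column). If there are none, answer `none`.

(1,2), (3,4)

Row 1: (1,1)P 1/2 ✓ · (1,2)Q 0/3 ✗ · (1,3)P 1/2 ✓
Row 2: (2,1)P 3/3 ✓ · (2,2)P 2/3 ✓ · (2,3)P 3/3 ✓
Row 3: (3,1)P 1/1 ✓ · (3,3)P 1/2 ✓ · (3,4)Q 0/1 ✗
Row 5: (5,3)Q 1/1 ✓ · (5,4)Q 2/2 ✓
Row 6: (6,4)Q 1/2 ✓
Row 7: (7,1)P 1/1 ✓ · (7,2)P 2/2 ✓ · (7,3)P 2/2 ✓ · (7,4)P 1/2 ✓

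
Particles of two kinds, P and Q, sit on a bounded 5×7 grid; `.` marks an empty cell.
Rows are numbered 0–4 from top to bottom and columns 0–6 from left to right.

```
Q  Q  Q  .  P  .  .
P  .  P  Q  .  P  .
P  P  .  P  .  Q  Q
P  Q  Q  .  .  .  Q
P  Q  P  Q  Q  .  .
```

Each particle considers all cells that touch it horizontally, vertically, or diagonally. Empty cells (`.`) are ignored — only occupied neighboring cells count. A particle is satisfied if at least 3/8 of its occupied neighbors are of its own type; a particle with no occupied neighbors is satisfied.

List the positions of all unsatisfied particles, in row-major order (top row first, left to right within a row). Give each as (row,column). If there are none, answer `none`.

(1,3), (1,5), (2,3), (3,1), (4,0), (4,2)

(0,0)Q 1/2 satisfied
(0,1)Q 2/4 satisfied
(0,2)Q 2/3 satisfied
(0,4)P 1/2 satisfied
(1,0)P 2/4 satisfied
(1,2)P 2/5 satisfied
(1,3)Q 1/4 not
(1,5)P 1/3 not
(2,0)P 3/4 satisfied
(2,1)P 4/6 satisfied
(2,3)P 1/3 not
(2,5)Q 2/3 satisfied
(2,6)Q 2/3 satisfied
(3,0)P 3/5 satisfied
(3,1)Q 2/7 not
(3,2)Q 3/6 satisfied
(3,6)Q 2/2 satisfied
(4,0)P 1/3 not
(4,1)Q 2/5 satisfied
(4,2)P 0/4 not
(4,3)Q 2/3 satisfied
(4,4)Q 1/1 satisfied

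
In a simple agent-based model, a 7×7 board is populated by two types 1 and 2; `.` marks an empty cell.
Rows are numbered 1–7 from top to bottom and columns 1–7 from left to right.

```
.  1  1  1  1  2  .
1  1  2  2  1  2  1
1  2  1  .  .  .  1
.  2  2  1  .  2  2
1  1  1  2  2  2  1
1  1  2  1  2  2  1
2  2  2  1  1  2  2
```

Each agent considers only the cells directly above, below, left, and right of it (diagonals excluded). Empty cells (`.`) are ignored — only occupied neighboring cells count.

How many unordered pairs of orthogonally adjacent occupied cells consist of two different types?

Scan each occupied cell's neighbors to the right and below so each pair is counted once.
Row 1: 1(1,2)–1(1,3)= 1(1,2)–1(2,2)= 1(1,3)–1(1,4)= 1(1,3)–2(2,3)≠ 1(1,4)–1(1,5)= 1(1,4)–2(2,4)≠ 1(1,5)–2(1,6)≠ 1(1,5)–1(2,5)= 2(1,6)–2(2,6)=  → 3/9 unlike.
Row 2: 1(2,1)–1(2,2)= 1(2,1)–1(3,1)= 1(2,2)–2(2,3)≠ 1(2,2)–2(3,2)≠ 2(2,3)–2(2,4)= 2(2,3)–1(3,3)≠ 2(2,4)–1(2,5)≠ 1(2,5)–2(2,6)≠ 2(2,6)–1(2,7)≠ 1(2,7)–1(3,7)=  → 6/10 unlike.
Row 3: 1(3,1)–2(3,2)≠ 2(3,2)–1(3,3)≠ 2(3,2)–2(4,2)= 1(3,3)–2(4,3)≠ 1(3,7)–2(4,7)≠  → 4/5 unlike.
Row 4: 2(4,2)–2(4,3)= 2(4,2)–1(5,2)≠ 2(4,3)–1(4,4)≠ 2(4,3)–1(5,3)≠ 1(4,4)–2(5,4)≠ 2(4,6)–2(4,7)= 2(4,6)–2(5,6)= 2(4,7)–1(5,7)≠  → 5/8 unlike.
Row 5: 1(5,1)–1(5,2)= 1(5,1)–1(6,1)= 1(5,2)–1(5,3)= 1(5,2)–1(6,2)= 1(5,3)–2(5,4)≠ 1(5,3)–2(6,3)≠ 2(5,4)–2(5,5)= 2(5,4)–1(6,4)≠ 2(5,5)–2(5,6)= 2(5,5)–2(6,5)= 2(5,6)–1(5,7)≠ 2(5,6)–2(6,6)= 1(5,7)–1(6,7)=  → 4/13 unlike.
Row 6: 1(6,1)–1(6,2)= 1(6,1)–2(7,1)≠ 1(6,2)–2(6,3)≠ 1(6,2)–2(7,2)≠ 2(6,3)–1(6,4)≠ 2(6,3)–2(7,3)= 1(6,4)–2(6,5)≠ 1(6,4)–1(7,4)= 2(6,5)–2(6,6)= 2(6,5)–1(7,5)≠ 2(6,6)–1(6,7)≠ 2(6,6)–2(7,6)= 1(6,7)–2(7,7)≠  → 8/13 unlike.
Row 7: 2(7,1)–2(7,2)= 2(7,2)–2(7,3)= 2(7,3)–1(7,4)≠ 1(7,4)–1(7,5)= 1(7,5)–2(7,6)≠ 2(7,6)–2(7,7)=  → 2/6 unlike.
Total adjacent occupied pairs: 64; unlike-type pairs: 32.

32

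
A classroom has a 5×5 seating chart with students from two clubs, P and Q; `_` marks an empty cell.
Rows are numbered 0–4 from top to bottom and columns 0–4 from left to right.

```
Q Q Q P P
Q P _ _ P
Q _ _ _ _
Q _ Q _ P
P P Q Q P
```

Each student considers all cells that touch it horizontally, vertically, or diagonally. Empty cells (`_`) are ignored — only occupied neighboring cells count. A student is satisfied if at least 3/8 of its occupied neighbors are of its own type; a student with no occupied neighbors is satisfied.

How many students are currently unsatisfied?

4

(0,0)Q 2/3 ok
(0,1)Q 3/4 ok
(0,2)Q 1/3 unhappy
(0,3)P 2/3 ok
(0,4)P 2/2 ok
(1,0)Q 3/4 ok
(1,1)P 0/5 unhappy
(1,4)P 2/2 ok
(2,0)Q 2/3 ok
(3,0)Q 1/3 unhappy
(3,2)Q 2/3 ok
(3,4)P 1/2 ok
(4,0)P 1/2 ok
(4,1)P 1/4 unhappy
(4,2)Q 2/3 ok
(4,3)Q 2/4 ok
(4,4)P 1/2 ok
Unsatisfied: (0,2), (1,1), (3,0), (4,1) — 4 in total.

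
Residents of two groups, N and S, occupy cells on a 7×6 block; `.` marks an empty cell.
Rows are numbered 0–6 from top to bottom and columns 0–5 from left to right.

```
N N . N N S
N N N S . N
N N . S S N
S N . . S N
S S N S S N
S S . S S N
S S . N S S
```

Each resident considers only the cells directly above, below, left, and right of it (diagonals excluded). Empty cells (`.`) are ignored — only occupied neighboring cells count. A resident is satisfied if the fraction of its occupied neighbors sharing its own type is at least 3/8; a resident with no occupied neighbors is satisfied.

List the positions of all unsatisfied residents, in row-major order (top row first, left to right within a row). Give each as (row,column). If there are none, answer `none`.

(0,5), (1,3), (3,0), (3,1), (4,2), (5,5), (6,3)

(0,0)N 2/2 satisfied
(0,1)N 2/2 satisfied
(0,3)N 1/2 satisfied
(0,4)N 1/2 satisfied
(0,5)S 0/2 not
(1,0)N 3/3 satisfied
(1,1)N 4/4 satisfied
(1,2)N 1/2 satisfied
(1,3)S 1/3 not
(1,5)N 1/2 satisfied
(2,0)N 2/3 satisfied
(2,1)N 3/3 satisfied
(2,3)S 2/2 satisfied
(2,4)S 2/3 satisfied
(2,5)N 2/3 satisfied
(3,0)S 1/3 not
(3,1)N 1/3 not
(3,4)S 2/3 satisfied
(3,5)N 2/3 satisfied
(4,0)S 3/3 satisfied
(4,1)S 2/4 satisfied
(4,2)N 0/2 not
(4,3)S 2/3 satisfied
(4,4)S 3/4 satisfied
(4,5)N 2/3 satisfied
(5,0)S 3/3 satisfied
(5,1)S 3/3 satisfied
(5,3)S 2/3 satisfied
(5,4)S 3/4 satisfied
(5,5)N 1/3 not
(6,0)S 2/2 satisfied
(6,1)S 2/2 satisfied
(6,3)N 0/2 not
(6,4)S 2/3 satisfied
(6,5)S 1/2 satisfied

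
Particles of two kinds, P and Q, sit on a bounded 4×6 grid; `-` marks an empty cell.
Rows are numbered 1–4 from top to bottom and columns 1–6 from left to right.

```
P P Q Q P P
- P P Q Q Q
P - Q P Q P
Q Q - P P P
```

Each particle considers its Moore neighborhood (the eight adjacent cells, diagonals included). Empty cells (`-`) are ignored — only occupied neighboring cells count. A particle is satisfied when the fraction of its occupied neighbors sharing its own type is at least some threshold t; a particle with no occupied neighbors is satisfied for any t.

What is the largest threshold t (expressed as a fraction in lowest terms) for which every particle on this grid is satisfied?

1/5

(1,1)P 2/2
(1,2)P 3/4
(1,3)Q 2/5
(1,4)Q 3/5
(1,5)P 1/5
(1,6)P 1/3
(2,2)P 4/6
(2,3)P 3/7
(2,4)Q 5/8
(2,5)Q 4/8
(2,6)Q 2/5
(3,1)P 1/3
(3,3)Q 2/6
(3,4)P 3/7
(3,5)Q 3/8
(3,6)P 2/5
(4,1)Q 1/2
(4,2)Q 2/3
(4,4)P 2/4
(4,5)P 4/5
(4,6)P 2/3
The smallest same-type fraction is 1/5 at (1,5), which reduces to 1/5. Any threshold above that leaves this particle unsatisfied.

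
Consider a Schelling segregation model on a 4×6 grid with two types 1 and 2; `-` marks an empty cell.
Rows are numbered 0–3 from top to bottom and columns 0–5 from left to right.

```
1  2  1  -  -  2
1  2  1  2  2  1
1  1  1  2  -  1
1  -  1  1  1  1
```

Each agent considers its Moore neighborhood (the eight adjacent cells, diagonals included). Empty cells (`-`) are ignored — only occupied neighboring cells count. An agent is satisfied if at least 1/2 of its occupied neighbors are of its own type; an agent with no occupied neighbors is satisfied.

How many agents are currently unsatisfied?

8

Row 0: (0,0)1 1/3 ✗ · (0,1)2 1/5 ✗ · (0,2)1 1/4 ✗ · (0,5)2 1/2 ✓
Row 1: (1,0)1 3/5 ✓ · (1,1)2 1/8 ✗ · (1,2)1 3/7 ✗ · (1,3)2 2/5 ✗ · (1,4)2 3/5 ✓ · (1,5)1 1/3 ✗
Row 2: (2,0)1 3/4 ✓ · (2,1)1 6/7 ✓ · (2,2)1 4/7 ✓ · (2,3)2 2/7 ✗ · (2,5)1 3/4 ✓
Row 3: (3,0)1 2/2 ✓ · (3,2)1 3/4 ✓ · (3,3)1 3/4 ✓ · (3,4)1 3/4 ✓ · (3,5)1 2/2 ✓
Unsatisfied: (0,0), (0,1), (0,2), (1,1), (1,2), (1,3), (1,5), (2,3) — 8 in total.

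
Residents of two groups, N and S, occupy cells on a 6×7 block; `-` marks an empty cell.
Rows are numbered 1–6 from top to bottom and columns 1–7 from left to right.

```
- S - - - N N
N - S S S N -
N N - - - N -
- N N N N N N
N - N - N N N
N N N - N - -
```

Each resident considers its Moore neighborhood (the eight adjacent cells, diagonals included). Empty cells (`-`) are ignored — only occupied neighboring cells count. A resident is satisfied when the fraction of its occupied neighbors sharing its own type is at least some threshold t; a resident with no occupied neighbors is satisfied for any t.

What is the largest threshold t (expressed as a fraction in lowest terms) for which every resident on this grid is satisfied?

1/4

(1,2)S 1/2
(1,6)N 2/3
(1,7)N 2/2
(2,1)N 2/3
(2,3)S 2/3
(2,4)S 2/2
(2,5)S 1/4
(2,6)N 3/4
(3,1)N 3/3
(3,2)N 4/5
(3,6)N 4/5
(4,2)N 5/5
(4,3)N 4/4
(4,4)N 4/4
(4,5)N 5/5
(4,6)N 6/6
(4,7)N 4/4
(5,1)N 3/3
(5,3)N 5/5
(5,5)N 5/5
(5,6)N 6/6
(5,7)N 3/3
(6,1)N 2/2
(6,2)N 4/4
(6,3)N 2/2
(6,5)N 2/2
The smallest same-type fraction is 1/4 at (2,5), which reduces to 1/4. Any threshold above that leaves this resident unsatisfied.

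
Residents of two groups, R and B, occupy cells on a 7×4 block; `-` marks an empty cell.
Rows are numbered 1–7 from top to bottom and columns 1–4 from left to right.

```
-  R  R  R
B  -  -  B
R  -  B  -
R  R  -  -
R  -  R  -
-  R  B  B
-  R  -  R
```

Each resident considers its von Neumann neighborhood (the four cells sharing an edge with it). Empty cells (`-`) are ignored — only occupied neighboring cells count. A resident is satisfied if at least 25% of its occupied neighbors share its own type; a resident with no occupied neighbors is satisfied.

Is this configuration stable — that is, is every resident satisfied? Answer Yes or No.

Row 1: (1,2)R 1/1 ✓ · (1,3)R 2/2 ✓ · (1,4)R 1/2 ✓
Row 2: (2,1)B 0/1 ✗ · (2,4)B 0/1 ✗
Row 3: (3,1)R 1/2 ✓ · (3,3)B 0/0 ✓
Row 4: (4,1)R 3/3 ✓ · (4,2)R 1/1 ✓
Row 5: (5,1)R 1/1 ✓ · (5,3)R 0/1 ✗
Row 6: (6,2)R 1/2 ✓ · (6,3)B 1/3 ✓ · (6,4)B 1/2 ✓
Row 7: (7,2)R 1/1 ✓ · (7,4)R 0/1 ✗
For instance (2,1) has only 0/1 same-type neighbors, below 1/4.

No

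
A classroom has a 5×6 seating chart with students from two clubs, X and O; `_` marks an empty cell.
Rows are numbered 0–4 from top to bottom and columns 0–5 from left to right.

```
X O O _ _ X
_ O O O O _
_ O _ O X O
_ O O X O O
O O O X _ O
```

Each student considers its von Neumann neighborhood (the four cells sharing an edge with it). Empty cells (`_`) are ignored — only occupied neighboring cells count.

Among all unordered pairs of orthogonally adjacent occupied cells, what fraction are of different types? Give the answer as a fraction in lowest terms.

Scan each occupied cell's neighbors to the right and below so each pair is counted once.
From row 0: 1 unlike of 4 pairs (running 1/4).
From row 1: 1 unlike of 6 pairs (running 2/10).
From row 2: 4 unlike of 6 pairs (running 6/16).
From row 3: 2 unlike of 8 pairs (running 8/24).
From row 4: 1 unlike of 3 pairs (running 9/27).
Total adjacent occupied pairs: 27; unlike-type pairs: 9.
9/27 reduces to 1/3.

1/3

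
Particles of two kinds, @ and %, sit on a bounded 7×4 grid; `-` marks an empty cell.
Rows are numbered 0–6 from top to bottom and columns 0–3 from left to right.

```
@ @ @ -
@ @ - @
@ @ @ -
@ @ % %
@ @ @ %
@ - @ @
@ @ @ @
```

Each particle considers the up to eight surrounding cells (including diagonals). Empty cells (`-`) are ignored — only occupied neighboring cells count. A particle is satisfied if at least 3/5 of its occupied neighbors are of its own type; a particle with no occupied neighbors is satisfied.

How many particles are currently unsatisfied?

(0,0)@ 3/3 ✓
(0,1)@ 4/4 ✓
(0,2)@ 3/3 ✓
(1,0)@ 5/5 ✓
(1,1)@ 7/7 ✓
(1,3)@ 2/2 ✓
(2,0)@ 5/5 ✓
(2,1)@ 6/7 ✓
(2,2)@ 4/6 ✓
(3,0)@ 5/5 ✓
(3,1)@ 7/8 ✓
(3,2)% 2/7 ✗
(3,3)% 2/4 ✗
(4,0)@ 4/4 ✓
(4,1)@ 6/7 ✓
(4,2)@ 4/7 ✗
(4,3)% 2/5 ✗
(5,0)@ 4/4 ✓
(5,2)@ 6/7 ✓
(5,3)@ 4/5 ✓
(6,0)@ 2/2 ✓
(6,1)@ 4/4 ✓
(6,2)@ 4/4 ✓
(6,3)@ 3/3 ✓
Unsatisfied: (3,2), (3,3), (4,2), (4,3) — 4 in total.

4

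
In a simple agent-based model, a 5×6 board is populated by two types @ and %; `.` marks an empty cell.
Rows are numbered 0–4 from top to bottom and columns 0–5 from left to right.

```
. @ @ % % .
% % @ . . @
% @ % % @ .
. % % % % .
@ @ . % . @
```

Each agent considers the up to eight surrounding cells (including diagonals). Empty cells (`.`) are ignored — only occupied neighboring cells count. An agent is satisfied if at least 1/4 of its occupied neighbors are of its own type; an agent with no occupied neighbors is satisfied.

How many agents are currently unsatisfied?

Row 0: (0,1)@ 2/4 ✓ · (0,2)@ 2/4 ✓ · (0,3)% 1/3 ✓ · (0,4)% 1/2 ✓
Row 1: (1,0)% 2/4 ✓ · (1,1)% 3/7 ✓ · (1,2)@ 3/7 ✓ · (1,5)@ 1/2 ✓
Row 2: (2,0)% 3/4 ✓ · (2,1)@ 1/7 ✗ · (2,2)% 5/7 ✓ · (2,3)% 4/6 ✓ · (2,4)@ 1/4 ✓
Row 3: (3,1)% 3/6 ✓ · (3,2)% 5/7 ✓ · (3,3)% 5/6 ✓ · (3,4)% 3/5 ✓
Row 4: (4,0)@ 1/2 ✓ · (4,1)@ 1/3 ✓ · (4,3)% 3/3 ✓ · (4,5)@ 0/1 ✗
Unsatisfied: (2,1), (4,5) — 2 in total.

2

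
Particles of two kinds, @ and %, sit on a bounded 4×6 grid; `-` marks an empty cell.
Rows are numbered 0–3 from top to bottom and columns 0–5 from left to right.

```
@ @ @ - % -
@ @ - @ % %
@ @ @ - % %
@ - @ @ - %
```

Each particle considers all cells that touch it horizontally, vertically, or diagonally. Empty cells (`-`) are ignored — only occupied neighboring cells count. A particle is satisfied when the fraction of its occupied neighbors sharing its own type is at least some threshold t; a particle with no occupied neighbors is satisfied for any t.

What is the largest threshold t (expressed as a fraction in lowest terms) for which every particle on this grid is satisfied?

2/5

Row 0: (0,0)@ 3/3 · (0,1)@ 4/4 · (0,2)@ 3/3 · (0,4)% 2/3
Row 1: (1,0)@ 5/5 · (1,1)@ 7/7 · (1,3)@ 2/5 · (1,4)% 4/5 · (1,5)% 4/4
Row 2: (2,0)@ 4/4 · (2,1)@ 6/6 · (2,2)@ 5/5 · (2,4)% 4/6 · (2,5)% 4/4
Row 3: (3,0)@ 2/2 · (3,2)@ 3/3 · (3,3)@ 2/3 · (3,5)% 2/2
The smallest same-type fraction is 2/5 at (1,3), which reduces to 2/5. Any threshold above that leaves this particle unsatisfied.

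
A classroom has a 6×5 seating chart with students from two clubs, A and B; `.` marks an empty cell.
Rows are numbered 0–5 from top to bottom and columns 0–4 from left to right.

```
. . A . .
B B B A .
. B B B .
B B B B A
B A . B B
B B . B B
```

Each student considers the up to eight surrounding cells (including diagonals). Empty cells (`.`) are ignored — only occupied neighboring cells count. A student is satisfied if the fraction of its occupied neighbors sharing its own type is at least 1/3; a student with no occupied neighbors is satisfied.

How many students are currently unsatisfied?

Row 0: (0,2)A 1/3 ✓
Row 1: (1,0)B 2/2 ✓ · (1,1)B 4/5 ✓ · (1,2)B 4/6 ✓ · (1,3)A 1/4 ✗
Row 2: (2,1)B 7/7 ✓ · (2,2)B 7/8 ✓ · (2,3)B 4/6 ✓
Row 3: (3,0)B 3/4 ✓ · (3,1)B 5/6 ✓ · (3,2)B 6/7 ✓ · (3,3)B 5/6 ✓ · (3,4)A 0/4 ✗
Row 4: (4,0)B 4/5 ✓ · (4,1)A 0/6 ✗ · (4,3)B 5/6 ✓ · (4,4)B 4/5 ✓
Row 5: (5,0)B 2/3 ✓ · (5,1)B 2/3 ✓ · (5,3)B 3/3 ✓ · (5,4)B 3/3 ✓
Unsatisfied: (1,3), (3,4), (4,1) — 3 in total.

3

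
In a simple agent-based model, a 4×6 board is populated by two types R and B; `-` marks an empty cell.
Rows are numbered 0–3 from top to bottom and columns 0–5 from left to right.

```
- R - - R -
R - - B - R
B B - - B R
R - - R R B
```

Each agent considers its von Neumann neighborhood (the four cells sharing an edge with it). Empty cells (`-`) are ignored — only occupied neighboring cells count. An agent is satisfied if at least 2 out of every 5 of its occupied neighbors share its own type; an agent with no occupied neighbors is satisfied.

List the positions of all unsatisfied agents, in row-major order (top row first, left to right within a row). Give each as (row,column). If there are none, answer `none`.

Row 0: (0,1)R 0/0 ✓ · (0,4)R 0/0 ✓
Row 1: (1,0)R 0/1 ✗ · (1,3)B 0/0 ✓ · (1,5)R 1/1 ✓
Row 2: (2,0)B 1/3 ✗ · (2,1)B 1/1 ✓ · (2,4)B 0/2 ✗ · (2,5)R 1/3 ✗
Row 3: (3,0)R 0/1 ✗ · (3,3)R 1/1 ✓ · (3,4)R 1/3 ✗ · (3,5)B 0/2 ✗

(1,0), (2,0), (2,4), (2,5), (3,0), (3,4), (3,5)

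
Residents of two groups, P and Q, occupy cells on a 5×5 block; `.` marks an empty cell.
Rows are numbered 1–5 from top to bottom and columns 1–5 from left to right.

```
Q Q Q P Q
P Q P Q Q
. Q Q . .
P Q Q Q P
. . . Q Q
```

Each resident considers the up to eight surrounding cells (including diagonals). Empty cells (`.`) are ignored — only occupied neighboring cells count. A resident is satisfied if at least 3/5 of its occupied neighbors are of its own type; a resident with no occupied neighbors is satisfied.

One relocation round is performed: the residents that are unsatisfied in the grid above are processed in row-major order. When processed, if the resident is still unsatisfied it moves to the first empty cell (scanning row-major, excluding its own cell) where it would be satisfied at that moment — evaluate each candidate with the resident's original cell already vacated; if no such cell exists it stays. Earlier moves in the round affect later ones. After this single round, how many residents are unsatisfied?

Initially unsatisfied (in order): (1,4), (2,1), (2,3), (3,2), (4,1), (4,5).
  (1,4): no empty cell satisfies it; stays.
  (2,1): no empty cell satisfies it; stays.
  (2,3): no empty cell satisfies it; stays.
  (3,2) → (3,4).
  (4,1): no empty cell satisfies it; stays.
  (4,5): no empty cell satisfies it; stays.
Resulting grid:
Q Q Q P Q
P Q P Q Q
. . Q Q .
P Q Q Q P
. . . Q Q
Unsatisfied now: (1,4), (2,1), (2,3), (4,1), (4,5).

5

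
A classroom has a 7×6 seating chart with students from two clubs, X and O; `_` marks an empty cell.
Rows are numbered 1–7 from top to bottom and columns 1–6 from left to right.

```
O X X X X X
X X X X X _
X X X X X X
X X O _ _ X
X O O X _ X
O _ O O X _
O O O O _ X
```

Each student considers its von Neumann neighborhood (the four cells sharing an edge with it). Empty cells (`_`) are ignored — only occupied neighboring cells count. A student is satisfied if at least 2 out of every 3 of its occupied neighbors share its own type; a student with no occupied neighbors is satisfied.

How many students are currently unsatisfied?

(1,1)O 0/2 unhappy
(1,2)X 2/3 ok
(1,3)X 3/3 ok
(1,4)X 3/3 ok
(1,5)X 3/3 ok
(1,6)X 1/1 ok
(2,1)X 2/3 ok
(2,2)X 4/4 ok
(2,3)X 4/4 ok
(2,4)X 4/4 ok
(2,5)X 3/3 ok
(3,1)X 3/3 ok
(3,2)X 4/4 ok
(3,3)X 3/4 ok
(3,4)X 3/3 ok
(3,5)X 3/3 ok
(3,6)X 2/2 ok
(4,1)X 3/3 ok
(4,2)X 2/4 unhappy
(4,3)O 1/3 unhappy
(4,6)X 2/2 ok
(5,1)X 1/3 unhappy
(5,2)O 1/3 unhappy
(5,3)O 3/4 ok
(5,4)X 0/2 unhappy
(5,6)X 1/1 ok
(6,1)O 1/2 unhappy
(6,3)O 3/3 ok
(6,4)O 2/4 unhappy
(6,5)X 0/1 unhappy
(7,1)O 2/2 ok
(7,2)O 2/2 ok
(7,3)O 3/3 ok
(7,4)O 2/2 ok
(7,6)X 0/0 ok
Unsatisfied: (1,1), (4,2), (4,3), (5,1), (5,2), (5,4), (6,1), (6,4), (6,5) — 9 in total.

9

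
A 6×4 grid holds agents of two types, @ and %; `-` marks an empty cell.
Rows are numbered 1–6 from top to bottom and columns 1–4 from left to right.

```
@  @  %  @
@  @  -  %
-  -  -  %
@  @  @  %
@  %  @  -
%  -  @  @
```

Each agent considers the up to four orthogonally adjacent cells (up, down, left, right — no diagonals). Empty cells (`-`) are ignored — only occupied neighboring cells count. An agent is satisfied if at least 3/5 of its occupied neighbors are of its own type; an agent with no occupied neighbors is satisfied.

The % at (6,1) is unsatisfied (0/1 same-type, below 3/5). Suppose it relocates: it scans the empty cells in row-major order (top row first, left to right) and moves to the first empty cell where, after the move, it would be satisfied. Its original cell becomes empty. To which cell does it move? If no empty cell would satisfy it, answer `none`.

(2,3)

Vacating (6,1). Empty cells in order:
  (2,3): 2/3 same-type → satisfied — stop here.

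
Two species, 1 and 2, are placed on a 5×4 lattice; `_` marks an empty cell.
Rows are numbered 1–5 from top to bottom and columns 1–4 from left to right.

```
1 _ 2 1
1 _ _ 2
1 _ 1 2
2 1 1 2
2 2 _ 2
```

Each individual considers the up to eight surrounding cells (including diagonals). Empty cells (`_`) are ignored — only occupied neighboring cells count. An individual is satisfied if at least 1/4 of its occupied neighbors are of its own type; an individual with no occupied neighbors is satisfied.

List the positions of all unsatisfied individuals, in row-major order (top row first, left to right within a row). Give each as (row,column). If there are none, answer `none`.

(1,1)1 1/1 ✓
(1,3)2 1/2 ✓
(1,4)1 0/2 ✗
(2,1)1 2/2 ✓
(2,4)2 2/4 ✓
(3,1)1 2/3 ✓
(3,3)1 2/5 ✓
(3,4)2 2/4 ✓
(4,1)2 2/4 ✓
(4,2)1 3/6 ✓
(4,3)1 2/6 ✓
(4,4)2 2/4 ✓
(5,1)2 2/3 ✓
(5,2)2 2/4 ✓
(5,4)2 1/2 ✓

(1,4)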